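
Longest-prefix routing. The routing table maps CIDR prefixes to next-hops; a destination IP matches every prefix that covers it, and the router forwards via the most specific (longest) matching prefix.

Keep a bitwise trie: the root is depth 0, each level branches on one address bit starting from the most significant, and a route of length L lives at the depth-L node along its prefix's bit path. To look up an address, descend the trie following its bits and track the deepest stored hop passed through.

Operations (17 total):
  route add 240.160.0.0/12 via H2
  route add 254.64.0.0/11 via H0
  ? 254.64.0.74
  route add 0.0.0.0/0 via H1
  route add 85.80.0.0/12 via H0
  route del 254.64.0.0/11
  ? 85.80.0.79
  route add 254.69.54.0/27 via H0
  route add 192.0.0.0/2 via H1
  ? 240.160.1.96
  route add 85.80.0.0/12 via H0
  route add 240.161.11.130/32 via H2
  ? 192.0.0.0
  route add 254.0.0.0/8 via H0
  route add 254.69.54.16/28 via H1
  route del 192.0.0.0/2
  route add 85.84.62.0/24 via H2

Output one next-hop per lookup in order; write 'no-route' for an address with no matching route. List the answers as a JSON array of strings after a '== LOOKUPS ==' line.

Apply in order:
  + 240.160.0.0/12 (H2) depth=12
  + 254.64.0.0/11 (H0) depth=11
  Q 254.64.0.74: descend 11111110010 ; hops seen [H0] ; pick H0
  + 0.0.0.0/0 (H1) depth=0
  + 85.80.0.0/12 (H0) depth=12
  - 254.64.0.0/11 clear@11
  Q 85.80.0.79: descend 010101010101 ; hops seen [H1,H0] ; pick H0
  + 254.69.54.0/27 (H0) depth=27
  + 192.0.0.0/2 (H1) depth=2
  Q 240.160.1.96: descend 111100001010 ; hops seen [H1,H1,H2] ; pick H2
  + 85.80.0.0/12 (H0) depth=12
  + 240.161.11.130/32 (H2) depth=32
  Q 192.0.0.0: descend 11 ; hops seen [H1,H1] ; pick H1
  + 254.0.0.0/8 (H0) depth=8
  + 254.69.54.16/28 (H1) depth=28
  - 192.0.0.0/2 clear@2
  + 85.84.62.0/24 (H2) depth=24

== LOOKUPS ==
["H0","H0","H2","H1"]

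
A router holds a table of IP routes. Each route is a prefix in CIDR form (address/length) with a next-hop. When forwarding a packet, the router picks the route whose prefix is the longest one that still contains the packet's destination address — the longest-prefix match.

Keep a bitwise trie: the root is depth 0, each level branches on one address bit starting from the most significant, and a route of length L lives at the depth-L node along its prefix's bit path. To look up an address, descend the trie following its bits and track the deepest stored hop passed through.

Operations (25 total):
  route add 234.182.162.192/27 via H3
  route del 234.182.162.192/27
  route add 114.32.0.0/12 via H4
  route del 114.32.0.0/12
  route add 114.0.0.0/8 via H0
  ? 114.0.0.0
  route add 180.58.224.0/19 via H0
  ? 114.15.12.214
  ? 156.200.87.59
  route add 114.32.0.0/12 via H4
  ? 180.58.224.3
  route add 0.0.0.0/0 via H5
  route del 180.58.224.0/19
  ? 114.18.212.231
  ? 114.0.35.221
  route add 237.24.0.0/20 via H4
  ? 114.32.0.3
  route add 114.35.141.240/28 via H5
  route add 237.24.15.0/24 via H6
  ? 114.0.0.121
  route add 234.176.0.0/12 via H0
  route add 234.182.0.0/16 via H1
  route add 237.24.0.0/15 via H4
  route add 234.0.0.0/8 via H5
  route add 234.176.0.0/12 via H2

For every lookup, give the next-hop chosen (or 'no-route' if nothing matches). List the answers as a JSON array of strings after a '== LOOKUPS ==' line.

Process each operation:
  + 234.182.162.192/27 (H3) depth=27
  - 234.182.162.192/27 clear@27
  + 114.32.0.0/12 (H4) depth=12
  - 114.32.0.0/12 clear@12
  + 114.0.0.0/8 (H0) depth=8
  ? 114.0.0.0  path d0:-→d1:-→d2:-→d3:-→d4:-→d5:-→d6:-→d7:-→d8:H0→d9:-→d10:-  best=H0
  + 180.58.224.0/19 (H0) depth=19
  ? 114.15.12.214  path d0:-→d1:-→d2:-→d3:-→d4:-→d5:-→d6:-→d7:-→d8:H0→d9:-→d10:-  best=H0
  ? 156.200.87.59  path d0:-→d1:-→d2:-  best=no-route
  + 114.32.0.0/12 (H4) depth=12
  ? 180.58.224.3  path d0:-→d1:-→d2:-→d3:-→d4:-→d5:-→d6:-→d7:-→d8:-→d9:-→d10:-→d11:-→d12:-→d13:-→d14:-→d15:-→d16:-→d17:-→d18:-→d19:H0  best=H0
  + 0.0.0.0/0 (H5) depth=0
  - 180.58.224.0/19 clear@19
  ? 114.18.212.231  path d0:H5→d1:-→d2:-→d3:-→d4:-→d5:-→d6:-→d7:-→d8:H0→d9:-→d10:-  best=H0
  ? 114.0.35.221  path d0:H5→d1:-→d2:-→d3:-→d4:-→d5:-→d6:-→d7:-→d8:H0→d9:-→d10:-  best=H0
  + 237.24.0.0/20 (H4) depth=20
  ? 114.32.0.3  path d0:H5→d1:-→d2:-→d3:-→d4:-→d5:-→d6:-→d7:-→d8:H0→d9:-→d10:-→d11:-→d12:H4  best=H4
  + 114.35.141.240/28 (H5) depth=28
  + 237.24.15.0/24 (H6) depth=24
  ? 114.0.0.121  path d0:H5→d1:-→d2:-→d3:-→d4:-→d5:-→d6:-→d7:-→d8:H0→d9:-→d10:-  best=H0
  + 234.176.0.0/12 (H0) depth=12
  + 234.182.0.0/16 (H1) depth=16
  + 237.24.0.0/15 (H4) depth=15
  + 234.0.0.0/8 (H5) depth=8
  + 234.176.0.0/12 (H2) depth=12

== LOOKUPS ==
["H0","H0","no-route","H0","H0","H0","H4","H0"]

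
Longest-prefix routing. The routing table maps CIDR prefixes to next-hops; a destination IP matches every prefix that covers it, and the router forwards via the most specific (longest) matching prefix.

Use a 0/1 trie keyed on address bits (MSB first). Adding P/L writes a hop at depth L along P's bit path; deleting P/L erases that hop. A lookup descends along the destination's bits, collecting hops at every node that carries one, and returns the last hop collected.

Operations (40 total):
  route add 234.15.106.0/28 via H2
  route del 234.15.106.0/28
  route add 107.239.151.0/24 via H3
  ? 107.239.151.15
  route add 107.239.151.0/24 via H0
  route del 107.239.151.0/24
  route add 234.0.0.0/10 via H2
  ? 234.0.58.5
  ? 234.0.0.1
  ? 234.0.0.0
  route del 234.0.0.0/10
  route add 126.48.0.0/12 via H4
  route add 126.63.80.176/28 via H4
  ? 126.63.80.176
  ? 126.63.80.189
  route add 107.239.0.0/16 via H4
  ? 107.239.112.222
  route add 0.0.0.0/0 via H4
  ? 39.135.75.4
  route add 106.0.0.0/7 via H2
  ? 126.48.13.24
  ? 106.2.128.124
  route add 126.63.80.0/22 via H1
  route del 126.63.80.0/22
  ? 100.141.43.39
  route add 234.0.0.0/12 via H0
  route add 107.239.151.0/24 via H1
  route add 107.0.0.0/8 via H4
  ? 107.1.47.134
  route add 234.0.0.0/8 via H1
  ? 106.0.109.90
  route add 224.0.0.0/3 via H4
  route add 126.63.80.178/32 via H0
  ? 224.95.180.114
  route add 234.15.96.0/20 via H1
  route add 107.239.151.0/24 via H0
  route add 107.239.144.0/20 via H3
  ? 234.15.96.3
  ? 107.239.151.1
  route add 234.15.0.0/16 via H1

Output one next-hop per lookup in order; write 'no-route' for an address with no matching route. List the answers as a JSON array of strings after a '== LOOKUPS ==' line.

Trace:
  + 234.15.106.0/28 (H2) depth=28
  - 234.15.106.0/28 clear@28
  + 107.239.151.0/24 (H3) depth=24
  lookup 107.239.151.15: bits 011010111110111110010111 walk d0:-→d1:-→d2:-→d3:-→d4:-→d5:-→d6:-→d7:-→d8:-→d9:-→d10:-→d11:-→d12:-→d13:-→d14:-→d15:-→d16:-→d17:-→d18:-→d19:-→d20:-→d21:-→d22:-→d23:-→d24:H3 -> H3
  + 107.239.151.0/24 (H0) depth=24
  - 107.239.151.0/24 clear@24
  + 234.0.0.0/10 (H2) depth=10
  lookup 234.0.58.5: bits 111010100000 walk d0:-→d1:-→d2:-→d3:-→d4:-→d5:-→d6:-→d7:-→d8:-→d9:-→d10:H2→d11:-→d12:- -> H2
  lookup 234.0.0.1: bits 111010100000 walk d0:-→d1:-→d2:-→d3:-→d4:-→d5:-→d6:-→d7:-→d8:-→d9:-→d10:H2→d11:-→d12:- -> H2
  lookup 234.0.0.0: bits 111010100000 walk d0:-→d1:-→d2:-→d3:-→d4:-→d5:-→d6:-→d7:-→d8:-→d9:-→d10:H2→d11:-→d12:- -> H2
  - 234.0.0.0/10 clear@10
  + 126.48.0.0/12 (H4) depth=12
  + 126.63.80.176/28 (H4) depth=28
  lookup 126.63.80.176: bits 0111111000111111010100001011 walk d0:-→d1:-→d2:-→d3:-→d4:-→d5:-→d6:-→d7:-→d8:-→d9:-→d10:-→d11:-→d12:H4→d13:-→d14:-→d15:-→d16:-→d17:-→d18:-→d19:-→d20:-→d21:-→d22:-→d23:-→d24:-→d25:-→d26:-→d27:-→d28:H4 -> H4
  lookup 126.63.80.189: bits 0111111000111111010100001011 walk d0:-→d1:-→d2:-→d3:-→d4:-→d5:-→d6:-→d7:-→d8:-→d9:-→d10:-→d11:-→d12:H4→d13:-→d14:-→d15:-→d16:-→d17:-→d18:-→d19:-→d20:-→d21:-→d22:-→d23:-→d24:-→d25:-→d26:-→d27:-→d28:H4 -> H4
  + 107.239.0.0/16 (H4) depth=16
  lookup 107.239.112.222: bits 0110101111101111 walk d0:-→d1:-→d2:-→d3:-→d4:-→d5:-→d6:-→d7:-→d8:-→d9:-→d10:-→d11:-→d12:-→d13:-→d14:-→d15:-→d16:H4 -> H4
  + 0.0.0.0/0 (H4) depth=0
  lookup 39.135.75.4: bits 0 walk d0:H4→d1:- -> H4
  + 106.0.0.0/7 (H2) depth=7
  lookup 126.48.13.24: bits 011111100011 walk d0:H4→d1:-→d2:-→d3:-→d4:-→d5:-→d6:-→d7:-→d8:-→d9:-→d10:-→d11:-→d12:H4 -> H4
  lookup 106.2.128.124: bits 0110101 walk d0:H4→d1:-→d2:-→d3:-→d4:-→d5:-→d6:-→d7:H2 -> H2
  + 126.63.80.0/22 (H1) depth=22
  - 126.63.80.0/22 clear@22
  lookup 100.141.43.39: bits 0110 walk d0:H4→d1:-→d2:-→d3:-→d4:- -> H4
  + 234.0.0.0/12 (H0) depth=12
  + 107.239.151.0/24 (H1) depth=24
  + 107.0.0.0/8 (H4) depth=8
  lookup 107.1.47.134: bits 01101011 walk d0:H4→d1:-→d2:-→d3:-→d4:-→d5:-→d6:-→d7:H2→d8:H4 -> H4
  + 234.0.0.0/8 (H1) depth=8
  lookup 106.0.109.90: bits 0110101 walk d0:H4→d1:-→d2:-→d3:-→d4:-→d5:-→d6:-→d7:H2 -> H2
  + 224.0.0.0/3 (H4) depth=3
  + 126.63.80.178/32 (H0) depth=32
  lookup 224.95.180.114: bits 1110 walk d0:H4→d1:-→d2:-→d3:H4→d4:- -> H4
  + 234.15.96.0/20 (H1) depth=20
  + 107.239.151.0/24 (H0) depth=24
  + 107.239.144.0/20 (H3) depth=20
  lookup 234.15.96.3: bits 11101010000011110110 walk d0:H4→d1:-→d2:-→d3:H4→d4:-→d5:-→d6:-→d7:-→d8:H1→d9:-→d10:-→d11:-→d12:H0→d13:-→d14:-→d15:-→d16:-→d17:-→d18:-→d19:-→d20:H1 -> H1
  lookup 107.239.151.1: bits 011010111110111110010111 walk d0:H4→d1:-→d2:-→d3:-→d4:-→d5:-→d6:-→d7:H2→d8:H4→d9:-→d10:-→d11:-→d12:-→d13:-→d14:-→d15:-→d16:H4→d17:-→d18:-→d19:-→d20:H3→d21:-→d22:-→d23:-→d24:H0 -> H0
  + 234.15.0.0/16 (H1) depth=16

== LOOKUPS ==
["H3","H2","H2","H2","H4","H4","H4","H4","H4","H2","H4","H4","H2","H4","H1","H0"]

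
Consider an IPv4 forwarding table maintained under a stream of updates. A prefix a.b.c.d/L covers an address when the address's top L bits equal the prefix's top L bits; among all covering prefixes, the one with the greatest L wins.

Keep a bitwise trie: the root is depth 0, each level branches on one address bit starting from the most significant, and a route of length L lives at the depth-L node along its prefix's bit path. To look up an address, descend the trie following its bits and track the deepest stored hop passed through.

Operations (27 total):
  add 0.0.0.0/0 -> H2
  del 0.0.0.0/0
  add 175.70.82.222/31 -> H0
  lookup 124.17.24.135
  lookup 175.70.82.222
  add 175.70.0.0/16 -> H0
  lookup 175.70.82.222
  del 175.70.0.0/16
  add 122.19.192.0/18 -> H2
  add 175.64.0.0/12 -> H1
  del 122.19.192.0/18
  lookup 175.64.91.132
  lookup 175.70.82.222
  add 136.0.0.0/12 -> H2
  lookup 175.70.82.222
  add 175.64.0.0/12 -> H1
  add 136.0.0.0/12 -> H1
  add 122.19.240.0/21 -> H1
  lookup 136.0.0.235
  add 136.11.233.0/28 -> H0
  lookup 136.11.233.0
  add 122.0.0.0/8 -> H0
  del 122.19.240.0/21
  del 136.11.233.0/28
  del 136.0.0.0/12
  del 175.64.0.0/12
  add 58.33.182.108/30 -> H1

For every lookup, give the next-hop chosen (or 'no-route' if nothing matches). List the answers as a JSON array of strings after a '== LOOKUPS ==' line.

Trace:
  + 0.0.0.0/0 (H2) depth=0
  del 0.0.0.0/0 (clear depth 0)
  + 175.70.82.222/31 (H0) depth=31
  Q 124.17.24.135: descend ε ; hops seen [∅] ; pick no-route
  Q 175.70.82.222: descend 1010111101000110010100101101111 ; hops seen [H0] ; pick H0
  + 175.70.0.0/16 (H0) depth=16
  Q 175.70.82.222: descend 1010111101000110010100101101111 ; hops seen [H0,H0] ; pick H0
  del 175.70.0.0/16 (clear depth 16)
  + 122.19.192.0/18 (H2) depth=18
  + 175.64.0.0/12 (H1) depth=12
  del 122.19.192.0/18 (clear depth 18)
  Q 175.64.91.132: descend 1010111101000 ; hops seen [H1] ; pick H1
  Q 175.70.82.222: descend 1010111101000110010100101101111 ; hops seen [H1,H0] ; pick H0
  + 136.0.0.0/12 (H2) depth=12
  Q 175.70.82.222: descend 1010111101000110010100101101111 ; hops seen [H1,H0] ; pick H0
  + 175.64.0.0/12 (H1) depth=12
  + 136.0.0.0/12 (H1) depth=12
  + 122.19.240.0/21 (H1) depth=21
  Q 136.0.0.235: descend 100010000000 ; hops seen [H1] ; pick H1
  + 136.11.233.0/28 (H0) depth=28
  Q 136.11.233.0: descend 1000100000001011111010010000 ; hops seen [H1,H0] ; pick H0
  + 122.0.0.0/8 (H0) depth=8
  del 122.19.240.0/21 (clear depth 21)
  del 136.11.233.0/28 (clear depth 28)
  del 136.0.0.0/12 (clear depth 12)
  del 175.64.0.0/12 (clear depth 12)
  + 58.33.182.108/30 (H1) depth=30

== LOOKUPS ==
["no-route","H0","H0","H1","H0","H0","H1","H0"]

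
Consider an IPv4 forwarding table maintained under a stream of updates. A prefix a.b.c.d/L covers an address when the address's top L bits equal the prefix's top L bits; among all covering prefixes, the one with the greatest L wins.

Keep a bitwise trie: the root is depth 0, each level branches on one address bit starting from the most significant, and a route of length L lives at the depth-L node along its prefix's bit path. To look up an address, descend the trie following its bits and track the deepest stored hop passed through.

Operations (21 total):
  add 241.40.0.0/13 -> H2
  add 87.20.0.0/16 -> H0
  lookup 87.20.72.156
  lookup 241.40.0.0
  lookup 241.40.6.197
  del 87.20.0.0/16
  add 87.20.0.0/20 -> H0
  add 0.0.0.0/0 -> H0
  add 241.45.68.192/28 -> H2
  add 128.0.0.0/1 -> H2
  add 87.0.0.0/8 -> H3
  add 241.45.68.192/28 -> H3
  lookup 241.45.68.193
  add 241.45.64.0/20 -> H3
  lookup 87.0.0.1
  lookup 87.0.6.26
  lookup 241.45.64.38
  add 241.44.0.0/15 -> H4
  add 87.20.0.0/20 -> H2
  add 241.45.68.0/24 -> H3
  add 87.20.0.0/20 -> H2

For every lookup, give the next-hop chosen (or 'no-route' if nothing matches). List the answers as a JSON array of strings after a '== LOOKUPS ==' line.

Trace:
  add 241.40.0.0/13 -> H2 at depth 13
  add 87.20.0.0/16 -> H0 at depth 16
  Q 87.20.72.156: descend 0101011100010100 ; hops seen [H0] ; pick H0
  Q 241.40.0.0: descend 1111000100101 ; hops seen [H2] ; pick H2
  Q 241.40.6.197: descend 1111000100101 ; hops seen [H2] ; pick H2
  - 87.20.0.0/16 clear@16
  add 87.20.0.0/20 -> H0 at depth 20
  add 0.0.0.0/0 -> H0 at depth 0
  add 241.45.68.192/28 -> H2 at depth 28
  add 128.0.0.0/1 -> H2 at depth 1
  add 87.0.0.0/8 -> H3 at depth 8
  add 241.45.68.192/28 -> H3 at depth 28
  Q 241.45.68.193: descend 1111000100101101010001001100 ; hops seen [H0,H2,H2,H3] ; pick H3
  add 241.45.64.0/20 -> H3 at depth 20
  Q 87.0.0.1: descend 01010111000 ; hops seen [H0,H3] ; pick H3
  Q 87.0.6.26: descend 01010111000 ; hops seen [H0,H3] ; pick H3
  Q 241.45.64.38: descend 111100010010110101000 ; hops seen [H0,H2,H2,H3] ; pick H3
  add 241.44.0.0/15 -> H4 at depth 15
  add 87.20.0.0/20 -> H2 at depth 20
  add 241.45.68.0/24 -> H3 at depth 24
  add 87.20.0.0/20 -> H2 at depth 20

== LOOKUPS ==
["H0","H2","H2","H3","H3","H3","H3"]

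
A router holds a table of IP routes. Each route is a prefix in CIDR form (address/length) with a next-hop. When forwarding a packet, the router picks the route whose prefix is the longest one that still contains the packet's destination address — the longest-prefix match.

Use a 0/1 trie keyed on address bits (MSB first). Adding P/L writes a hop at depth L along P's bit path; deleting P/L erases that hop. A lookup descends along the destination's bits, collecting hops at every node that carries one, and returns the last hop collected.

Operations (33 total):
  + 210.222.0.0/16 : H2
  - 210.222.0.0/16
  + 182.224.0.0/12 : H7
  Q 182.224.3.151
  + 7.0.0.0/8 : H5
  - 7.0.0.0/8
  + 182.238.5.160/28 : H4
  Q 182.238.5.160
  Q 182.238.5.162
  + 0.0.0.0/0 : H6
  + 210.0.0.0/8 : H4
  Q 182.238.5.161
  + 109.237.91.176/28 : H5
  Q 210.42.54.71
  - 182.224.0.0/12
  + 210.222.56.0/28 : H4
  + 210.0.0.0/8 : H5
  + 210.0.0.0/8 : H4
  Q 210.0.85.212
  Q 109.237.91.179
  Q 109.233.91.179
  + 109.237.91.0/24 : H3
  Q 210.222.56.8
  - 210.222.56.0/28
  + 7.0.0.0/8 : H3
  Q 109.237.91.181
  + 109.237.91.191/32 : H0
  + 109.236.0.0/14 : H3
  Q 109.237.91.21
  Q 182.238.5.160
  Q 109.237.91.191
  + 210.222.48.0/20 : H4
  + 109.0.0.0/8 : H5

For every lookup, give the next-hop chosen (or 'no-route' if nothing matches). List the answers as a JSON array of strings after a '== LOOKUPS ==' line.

Apply in order:
  add 210.222.0.0/16 -> H2 at depth 16
  - 210.222.0.0/16 clear@16
  add 182.224.0.0/12 -> H7 at depth 12
  lookup 182.224.3.151: bits 101101101110 walk d0:-→d1:-→d2:-→d3:-→d4:-→d5:-→d6:-→d7:-→d8:-→d9:-→d10:-→d11:-→d12:H7 -> H7
  add 7.0.0.0/8 -> H5 at depth 8
  - 7.0.0.0/8 clear@8
  add 182.238.5.160/28 -> H4 at depth 28
  lookup 182.238.5.160: bits 1011011011101110000001011010 walk d0:-→d1:-→d2:-→d3:-→d4:-→d5:-→d6:-→d7:-→d8:-→d9:-→d10:-→d11:-→d12:H7→d13:-→d14:-→d15:-→d16:-→d17:-→d18:-→d19:-→d20:-→d21:-→d22:-→d23:-→d24:-→d25:-→d26:-→d27:-→d28:H4 -> H4
  lookup 182.238.5.162: bits 1011011011101110000001011010 walk d0:-→d1:-→d2:-→d3:-→d4:-→d5:-→d6:-→d7:-→d8:-→d9:-→d10:-→d11:-→d12:H7→d13:-→d14:-→d15:-→d16:-→d17:-→d18:-→d19:-→d20:-→d21:-→d22:-→d23:-→d24:-→d25:-→d26:-→d27:-→d28:H4 -> H4
  add 0.0.0.0/0 -> H6 at depth 0
  add 210.0.0.0/8 -> H4 at depth 8
  lookup 182.238.5.161: bits 1011011011101110000001011010 walk d0:H6→d1:-→d2:-→d3:-→d4:-→d5:-→d6:-→d7:-→d8:-→d9:-→d10:-→d11:-→d12:H7→d13:-→d14:-→d15:-→d16:-→d17:-→d18:-→d19:-→d20:-→d21:-→d22:-→d23:-→d24:-→d25:-→d26:-→d27:-→d28:H4 -> H4
  add 109.237.91.176/28 -> H5 at depth 28
  lookup 210.42.54.71: bits 11010010 walk d0:H6→d1:-→d2:-→d3:-→d4:-→d5:-→d6:-→d7:-→d8:H4 -> H4
  - 182.224.0.0/12 clear@12
  add 210.222.56.0/28 -> H4 at depth 28
  add 210.0.0.0/8 -> H5 at depth 8
  add 210.0.0.0/8 -> H4 at depth 8
  lookup 210.0.85.212: bits 11010010 walk d0:H6→d1:-→d2:-→d3:-→d4:-→d5:-→d6:-→d7:-→d8:H4 -> H4
  lookup 109.237.91.179: bits 0110110111101101010110111011 walk d0:H6→d1:-→d2:-→d3:-→d4:-→d5:-→d6:-→d7:-→d8:-→d9:-→d10:-→d11:-→d12:-→d13:-→d14:-→d15:-→d16:-→d17:-→d18:-→d19:-→d20:-→d21:-→d22:-→d23:-→d24:-→d25:-→d26:-→d27:-→d28:H5 -> H5
  lookup 109.233.91.179: bits 0110110111101 walk d0:H6→d1:-→d2:-→d3:-→d4:-→d5:-→d6:-→d7:-→d8:-→d9:-→d10:-→d11:-→d12:-→d13:- -> H6
  add 109.237.91.0/24 -> H3 at depth 24
  lookup 210.222.56.8: bits 1101001011011110001110000000 walk d0:H6→d1:-→d2:-→d3:-→d4:-→d5:-→d6:-→d7:-→d8:H4→d9:-→d10:-→d11:-→d12:-→d13:-→d14:-→d15:-→d16:-→d17:-→d18:-→d19:-→d20:-→d21:-→d22:-→d23:-→d24:-→d25:-→d26:-→d27:-→d28:H4 -> H4
  - 210.222.56.0/28 clear@28
  add 7.0.0.0/8 -> H3 at depth 8
  lookup 109.237.91.181: bits 0110110111101101010110111011 walk d0:H6→d1:-→d2:-→d3:-→d4:-→d5:-→d6:-→d7:-→d8:-→d9:-→d10:-→d11:-→d12:-→d13:-→d14:-→d15:-→d16:-→d17:-→d18:-→d19:-→d20:-→d21:-→d22:-→d23:-→d24:H3→d25:-→d26:-→d27:-→d28:H5 -> H5
  add 109.237.91.191/32 -> H0 at depth 32
  add 109.236.0.0/14 -> H3 at depth 14
  lookup 109.237.91.21: bits 011011011110110101011011 walk d0:H6→d1:-→d2:-→d3:-→d4:-→d5:-→d6:-→d7:-→d8:-→d9:-→d10:-→d11:-→d12:-→d13:-→d14:H3→d15:-→d16:-→d17:-→d18:-→d19:-→d20:-→d21:-→d22:-→d23:-→d24:H3 -> H3
  lookup 182.238.5.160: bits 1011011011101110000001011010 walk d0:H6→d1:-→d2:-→d3:-→d4:-→d5:-→d6:-→d7:-→d8:-→d9:-→d10:-→d11:-→d12:-→d13:-→d14:-→d15:-→d16:-→d17:-→d18:-→d19:-→d20:-→d21:-→d22:-→d23:-→d24:-→d25:-→d26:-→d27:-→d28:H4 -> H4
  lookup 109.237.91.191: bits 01101101111011010101101110111111 walk d0:H6→d1:-→d2:-→d3:-→d4:-→d5:-→d6:-→d7:-→d8:-→d9:-→d10:-→d11:-→d12:-→d13:-→d14:H3→d15:-→d16:-→d17:-→d18:-→d19:-→d20:-→d21:-→d22:-→d23:-→d24:H3→d25:-→d26:-→d27:-→d28:H5→d29:-→d30:-→d31:-→d32:H0 -> H0
  add 210.222.48.0/20 -> H4 at depth 20
  add 109.0.0.0/8 -> H5 at depth 8

== LOOKUPS ==
["H7","H4","H4","H4","H4","H4","H5","H6","H4","H5","H3","H4","H0"]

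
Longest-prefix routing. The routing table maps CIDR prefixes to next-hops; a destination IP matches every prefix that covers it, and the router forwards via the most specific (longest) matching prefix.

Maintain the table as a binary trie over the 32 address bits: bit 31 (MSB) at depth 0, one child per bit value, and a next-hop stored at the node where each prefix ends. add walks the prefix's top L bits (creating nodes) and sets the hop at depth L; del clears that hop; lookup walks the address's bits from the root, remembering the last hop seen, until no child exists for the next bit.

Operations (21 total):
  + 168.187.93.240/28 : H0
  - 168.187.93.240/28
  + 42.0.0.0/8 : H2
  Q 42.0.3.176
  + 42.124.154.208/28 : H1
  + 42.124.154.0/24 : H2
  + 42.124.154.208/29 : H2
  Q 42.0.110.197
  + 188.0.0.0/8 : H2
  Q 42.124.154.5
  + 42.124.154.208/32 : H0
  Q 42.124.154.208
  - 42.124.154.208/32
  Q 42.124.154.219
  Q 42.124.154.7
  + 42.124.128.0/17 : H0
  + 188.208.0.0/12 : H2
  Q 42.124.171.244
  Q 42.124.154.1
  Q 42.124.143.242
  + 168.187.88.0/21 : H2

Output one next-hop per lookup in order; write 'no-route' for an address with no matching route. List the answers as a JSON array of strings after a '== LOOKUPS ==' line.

Trace:
  + 168.187.93.240/28 (H0) depth=28
  - 168.187.93.240/28 clear@28
  + 42.0.0.0/8 (H2) depth=8
  Q 42.0.3.176: descend 00101010 ; hops seen [H2] ; pick H2
  + 42.124.154.208/28 (H1) depth=28
  + 42.124.154.0/24 (H2) depth=24
  + 42.124.154.208/29 (H2) depth=29
  Q 42.0.110.197: descend 001010100 ; hops seen [H2] ; pick H2
  + 188.0.0.0/8 (H2) depth=8
  Q 42.124.154.5: descend 001010100111110010011010 ; hops seen [H2,H2] ; pick H2
  + 42.124.154.208/32 (H0) depth=32
  Q 42.124.154.208: descend 00101010011111001001101011010000 ; hops seen [H2,H2,H1,H2,H0] ; pick H0
  - 42.124.154.208/32 clear@32
  Q 42.124.154.219: descend 0010101001111100100110101101 ; hops seen [H2,H2,H1] ; pick H1
  Q 42.124.154.7: descend 001010100111110010011010 ; hops seen [H2,H2] ; pick H2
  + 42.124.128.0/17 (H0) depth=17
  + 188.208.0.0/12 (H2) depth=12
  Q 42.124.171.244: descend 001010100111110010 ; hops seen [H2,H0] ; pick H0
  Q 42.124.154.1: descend 001010100111110010011010 ; hops seen [H2,H0,H2] ; pick H2
  Q 42.124.143.242: descend 0010101001111100100 ; hops seen [H2,H0] ; pick H0
  + 168.187.88.0/21 (H2) depth=21

== LOOKUPS ==
["H2","H2","H2","H0","H1","H2","H0","H2","H0"]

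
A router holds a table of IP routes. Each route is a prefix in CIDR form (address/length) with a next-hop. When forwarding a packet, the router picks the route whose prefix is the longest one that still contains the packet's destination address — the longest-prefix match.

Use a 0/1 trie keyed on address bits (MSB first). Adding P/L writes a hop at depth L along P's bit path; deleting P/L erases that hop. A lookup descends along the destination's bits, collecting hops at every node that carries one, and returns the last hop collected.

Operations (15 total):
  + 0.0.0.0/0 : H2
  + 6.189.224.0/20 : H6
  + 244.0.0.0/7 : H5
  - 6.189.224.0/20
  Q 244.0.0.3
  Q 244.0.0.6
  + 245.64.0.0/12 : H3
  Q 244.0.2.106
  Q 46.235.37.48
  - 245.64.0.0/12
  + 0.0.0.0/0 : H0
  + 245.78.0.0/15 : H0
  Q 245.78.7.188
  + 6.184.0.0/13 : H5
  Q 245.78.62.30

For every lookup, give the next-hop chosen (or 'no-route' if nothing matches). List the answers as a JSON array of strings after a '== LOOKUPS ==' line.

Trace:
  + 0.0.0.0/0 (H2) depth=0
  + 6.189.224.0/20 (H6) depth=20
  + 244.0.0.0/7 (H5) depth=7
  - 6.189.224.0/20 clear@20
  lookup 244.0.0.3: bits 1111010 walk d0:H2→d1:-→d2:-→d3:-→d4:-→d5:-→d6:-→d7:H5 -> H5
  lookup 244.0.0.6: bits 1111010 walk d0:H2→d1:-→d2:-→d3:-→d4:-→d5:-→d6:-→d7:H5 -> H5
  + 245.64.0.0/12 (H3) depth=12
  lookup 244.0.2.106: bits 1111010 walk d0:H2→d1:-→d2:-→d3:-→d4:-→d5:-→d6:-→d7:H5 -> H5
  lookup 46.235.37.48: bits 00 walk d0:H2→d1:-→d2:- -> H2
  - 245.64.0.0/12 clear@12
  + 0.0.0.0/0 (H0) depth=0
  + 245.78.0.0/15 (H0) depth=15
  lookup 245.78.7.188: bits 111101010100111 walk d0:H0→d1:-→d2:-→d3:-→d4:-→d5:-→d6:-→d7:H5→d8:-→d9:-→d10:-→d11:-→d12:-→d13:-→d14:-→d15:H0 -> H0
  + 6.184.0.0/13 (H5) depth=13
  lookup 245.78.62.30: bits 111101010100111 walk d0:H0→d1:-→d2:-→d3:-→d4:-→d5:-→d6:-→d7:H5→d8:-→d9:-→d10:-→d11:-→d12:-→d13:-→d14:-→d15:H0 -> H0

== LOOKUPS ==
["H5","H5","H5","H2","H0","H0"]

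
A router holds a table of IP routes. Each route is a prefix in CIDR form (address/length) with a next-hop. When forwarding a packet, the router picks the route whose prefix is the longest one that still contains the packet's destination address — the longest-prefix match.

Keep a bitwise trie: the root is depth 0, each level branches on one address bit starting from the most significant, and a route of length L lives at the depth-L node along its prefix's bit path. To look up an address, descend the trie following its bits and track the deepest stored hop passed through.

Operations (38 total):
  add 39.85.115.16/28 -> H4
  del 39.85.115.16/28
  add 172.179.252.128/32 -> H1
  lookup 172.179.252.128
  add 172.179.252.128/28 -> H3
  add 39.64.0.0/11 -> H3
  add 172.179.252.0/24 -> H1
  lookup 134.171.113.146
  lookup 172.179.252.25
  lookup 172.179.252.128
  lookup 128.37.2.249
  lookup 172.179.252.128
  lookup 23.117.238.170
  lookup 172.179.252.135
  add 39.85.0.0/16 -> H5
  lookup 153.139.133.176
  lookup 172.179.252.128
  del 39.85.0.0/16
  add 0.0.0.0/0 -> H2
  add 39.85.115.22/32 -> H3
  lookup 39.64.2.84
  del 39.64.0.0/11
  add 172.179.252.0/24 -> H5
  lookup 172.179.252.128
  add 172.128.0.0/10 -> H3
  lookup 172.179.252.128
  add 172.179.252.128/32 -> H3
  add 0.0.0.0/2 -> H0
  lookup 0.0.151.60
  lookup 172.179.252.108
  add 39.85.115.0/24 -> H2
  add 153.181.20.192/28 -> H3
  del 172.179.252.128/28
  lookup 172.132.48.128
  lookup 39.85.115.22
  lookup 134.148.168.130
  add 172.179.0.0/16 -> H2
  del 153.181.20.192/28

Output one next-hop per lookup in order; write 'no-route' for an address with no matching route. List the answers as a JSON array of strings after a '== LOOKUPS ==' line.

Trace:
  add 39.85.115.16/28 -> H4 at depth 28
  - 39.85.115.16/28 clear@28
  add 172.179.252.128/32 -> H1 at depth 32
  lookup 172.179.252.128: bits 10101100101100111111110010000000 walk d0:-→d1:-→d2:-→d3:-→d4:-→d5:-→d6:-→d7:-→d8:-→d9:-→d10:-→d11:-→d12:-→d13:-→d14:-→d15:-→d16:-→d17:-→d18:-→d19:-→d20:-→d21:-→d22:-→d23:-→d24:-→d25:-→d26:-→d27:-→d28:-→d29:-→d30:-→d31:-→d32:H1 -> H1
  add 172.179.252.128/28 -> H3 at depth 28
  add 39.64.0.0/11 -> H3 at depth 11
  add 172.179.252.0/24 -> H1 at depth 24
  lookup 134.171.113.146: bits 10 walk d0:-→d1:-→d2:- -> no-route
  lookup 172.179.252.25: bits 101011001011001111111100 walk d0:-→d1:-→d2:-→d3:-→d4:-→d5:-→d6:-→d7:-→d8:-→d9:-→d10:-→d11:-→d12:-→d13:-→d14:-→d15:-→d16:-→d17:-→d18:-→d19:-→d20:-→d21:-→d22:-→d23:-→d24:H1 -> H1
  lookup 172.179.252.128: bits 10101100101100111111110010000000 walk d0:-→d1:-→d2:-→d3:-→d4:-→d5:-→d6:-→d7:-→d8:-→d9:-→d10:-→d11:-→d12:-→d13:-→d14:-→d15:-→d16:-→d17:-→d18:-→d19:-→d20:-→d21:-→d22:-→d23:-→d24:H1→d25:-→d26:-→d27:-→d28:H3→d29:-→d30:-→d31:-→d32:H1 -> H1
  lookup 128.37.2.249: bits 10 walk d0:-→d1:-→d2:- -> no-route
  lookup 172.179.252.128: bits 10101100101100111111110010000000 walk d0:-→d1:-→d2:-→d3:-→d4:-→d5:-→d6:-→d7:-→d8:-→d9:-→d10:-→d11:-→d12:-→d13:-→d14:-→d15:-→d16:-→d17:-→d18:-→d19:-→d20:-→d21:-→d22:-→d23:-→d24:H1→d25:-→d26:-→d27:-→d28:H3→d29:-→d30:-→d31:-→d32:H1 -> H1
  lookup 23.117.238.170: bits 00 walk d0:-→d1:-→d2:- -> no-route
  lookup 172.179.252.135: bits 10101100101100111111110010000 walk d0:-→d1:-→d2:-→d3:-→d4:-→d5:-→d6:-→d7:-→d8:-→d9:-→d10:-→d11:-→d12:-→d13:-→d14:-→d15:-→d16:-→d17:-→d18:-→d19:-→d20:-→d21:-→d22:-→d23:-→d24:H1→d25:-→d26:-→d27:-→d28:H3→d29:- -> H3
  add 39.85.0.0/16 -> H5 at depth 16
  lookup 153.139.133.176: bits 10 walk d0:-→d1:-→d2:- -> no-route
  lookup 172.179.252.128: bits 10101100101100111111110010000000 walk d0:-→d1:-→d2:-→d3:-→d4:-→d5:-→d6:-→d7:-→d8:-→d9:-→d10:-→d11:-→d12:-→d13:-→d14:-→d15:-→d16:-→d17:-→d18:-→d19:-→d20:-→d21:-→d22:-→d23:-→d24:H1→d25:-→d26:-→d27:-→d28:H3→d29:-→d30:-→d31:-→d32:H1 -> H1
  - 39.85.0.0/16 clear@16
  add 0.0.0.0/0 -> H2 at depth 0
  add 39.85.115.22/32 -> H3 at depth 32
  lookup 39.64.2.84: bits 00100111010 walk d0:H2→d1:-→d2:-→d3:-→d4:-→d5:-→d6:-→d7:-→d8:-→d9:-→d10:-→d11:H3 -> H3
  - 39.64.0.0/11 clear@11
  add 172.179.252.0/24 -> H5 at depth 24
  lookup 172.179.252.128: bits 10101100101100111111110010000000 walk d0:H2→d1:-→d2:-→d3:-→d4:-→d5:-→d6:-→d7:-→d8:-→d9:-→d10:-→d11:-→d12:-→d13:-→d14:-→d15:-→d16:-→d17:-→d18:-→d19:-→d20:-→d21:-→d22:-→d23:-→d24:H5→d25:-→d26:-→d27:-→d28:H3→d29:-→d30:-→d31:-→d32:H1 -> H1
  add 172.128.0.0/10 -> H3 at depth 10
  lookup 172.179.252.128: bits 10101100101100111111110010000000 walk d0:H2→d1:-→d2:-→d3:-→d4:-→d5:-→d6:-→d7:-→d8:-→d9:-→d10:H3→d11:-→d12:-→d13:-→d14:-→d15:-→d16:-→d17:-→d18:-→d19:-→d20:-→d21:-→d22:-→d23:-→d24:H5→d25:-→d26:-→d27:-→d28:H3→d29:-→d30:-→d31:-→d32:H1 -> H1
  add 172.179.252.128/32 -> H3 at depth 32
  add 0.0.0.0/2 -> H0 at depth 2
  lookup 0.0.151.60: bits 00 walk d0:H2→d1:-→d2:H0 -> H0
  lookup 172.179.252.108: bits 101011001011001111111100 walk d0:H2→d1:-→d2:-→d3:-→d4:-→d5:-→d6:-→d7:-→d8:-→d9:-→d10:H3→d11:-→d12:-→d13:-→d14:-→d15:-→d16:-→d17:-→d18:-→d19:-→d20:-→d21:-→d22:-→d23:-→d24:H5 -> H5
  add 39.85.115.0/24 -> H2 at depth 24
  add 153.181.20.192/28 -> H3 at depth 28
  - 172.179.252.128/28 clear@28
  lookup 172.132.48.128: bits 1010110010 walk d0:H2→d1:-→d2:-→d3:-→d4:-→d5:-→d6:-→d7:-→d8:-→d9:-→d10:H3 -> H3
  lookup 39.85.115.22: bits 00100111010101010111001100010110 walk d0:H2→d1:-→d2:H0→d3:-→d4:-→d5:-→d6:-→d7:-→d8:-→d9:-→d10:-→d11:-→d12:-→d13:-→d14:-→d15:-→d16:-→d17:-→d18:-→d19:-→d20:-→d21:-→d22:-→d23:-→d24:H2→d25:-→d26:-→d27:-→d28:-→d29:-→d30:-→d31:-→d32:H3 -> H3
  lookup 134.148.168.130: bits 100 walk d0:H2→d1:-→d2:-→d3:- -> H2
  add 172.179.0.0/16 -> H2 at depth 16
  - 153.181.20.192/28 clear@28

== LOOKUPS ==
["H1","no-route","H1","H1","no-route","H1","no-route","H3","no-route","H1","H3","H1","H1","H0","H5","H3","H3","H2"]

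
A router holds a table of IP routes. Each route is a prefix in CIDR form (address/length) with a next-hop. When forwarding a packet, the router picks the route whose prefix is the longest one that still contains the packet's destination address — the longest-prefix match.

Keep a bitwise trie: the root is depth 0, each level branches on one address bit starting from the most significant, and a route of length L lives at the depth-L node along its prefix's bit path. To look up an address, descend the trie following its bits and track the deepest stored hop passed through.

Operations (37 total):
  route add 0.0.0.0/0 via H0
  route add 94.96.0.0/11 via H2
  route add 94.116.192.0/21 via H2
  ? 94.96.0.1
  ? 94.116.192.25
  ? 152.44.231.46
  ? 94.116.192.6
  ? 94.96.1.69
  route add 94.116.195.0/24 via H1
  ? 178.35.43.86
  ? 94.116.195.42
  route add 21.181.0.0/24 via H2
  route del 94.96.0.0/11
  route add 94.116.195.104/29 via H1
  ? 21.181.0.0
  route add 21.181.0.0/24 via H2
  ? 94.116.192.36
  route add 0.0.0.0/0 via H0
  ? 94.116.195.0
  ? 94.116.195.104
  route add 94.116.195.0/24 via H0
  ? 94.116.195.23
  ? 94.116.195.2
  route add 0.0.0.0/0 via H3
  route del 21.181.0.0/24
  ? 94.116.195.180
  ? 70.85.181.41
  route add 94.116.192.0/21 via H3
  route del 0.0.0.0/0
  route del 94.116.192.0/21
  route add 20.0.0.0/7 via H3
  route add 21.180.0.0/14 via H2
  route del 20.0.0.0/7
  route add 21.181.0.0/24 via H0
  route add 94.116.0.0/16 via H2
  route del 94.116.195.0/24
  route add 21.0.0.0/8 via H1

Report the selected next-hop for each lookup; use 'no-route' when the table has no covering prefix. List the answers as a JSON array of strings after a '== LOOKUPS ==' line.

Apply in order:
  + 0.0.0.0/0 (H0) depth=0
  + 94.96.0.0/11 (H2) depth=11
  + 94.116.192.0/21 (H2) depth=21
  Q 94.96.0.1: descend 01011110011 ; hops seen [H0,H2] ; pick H2
  Q 94.116.192.25: descend 010111100111010011000 ; hops seen [H0,H2,H2] ; pick H2
  Q 152.44.231.46: descend ε ; hops seen [H0] ; pick H0
  Q 94.116.192.6: descend 010111100111010011000 ; hops seen [H0,H2,H2] ; pick H2
  Q 94.96.1.69: descend 01011110011 ; hops seen [H0,H2] ; pick H2
  + 94.116.195.0/24 (H1) depth=24
  Q 178.35.43.86: descend ε ; hops seen [H0] ; pick H0
  Q 94.116.195.42: descend 010111100111010011000011 ; hops seen [H0,H2,H2,H1] ; pick H1
  + 21.181.0.0/24 (H2) depth=24
  - 94.96.0.0/11 clear@11
  + 94.116.195.104/29 (H1) depth=29
  Q 21.181.0.0: descend 000101011011010100000000 ; hops seen [H0,H2] ; pick H2
  + 21.181.0.0/24 (H2) depth=24
  Q 94.116.192.36: descend 0101111001110100110000 ; hops seen [H0,H2] ; pick H2
  + 0.0.0.0/0 (H0) depth=0
  Q 94.116.195.0: descend 0101111001110100110000110 ; hops seen [H0,H2,H1] ; pick H1
  Q 94.116.195.104: descend 01011110011101001100001101101 ; hops seen [H0,H2,H1,H1] ; pick H1
  + 94.116.195.0/24 (H0) depth=24
  Q 94.116.195.23: descend 0101111001110100110000110 ; hops seen [H0,H2,H0] ; pick H0
  Q 94.116.195.2: descend 0101111001110100110000110 ; hops seen [H0,H2,H0] ; pick H0
  + 0.0.0.0/0 (H3) depth=0
  - 21.181.0.0/24 clear@24
  Q 94.116.195.180: descend 010111100111010011000011 ; hops seen [H3,H2,H0] ; pick H0
  Q 70.85.181.41: descend 010 ; hops seen [H3] ; pick H3
  + 94.116.192.0/21 (H3) depth=21
  - 0.0.0.0/0 clear@0
  - 94.116.192.0/21 clear@21
  + 20.0.0.0/7 (H3) depth=7
  + 21.180.0.0/14 (H2) depth=14
  - 20.0.0.0/7 clear@7
  + 21.181.0.0/24 (H0) depth=24
  + 94.116.0.0/16 (H2) depth=16
  - 94.116.195.0/24 clear@24
  + 21.0.0.0/8 (H1) depth=8

== LOOKUPS ==
["H2","H2","H0","H2","H2","H0","H1","H2","H2","H1","H1","H0","H0","H0","H3"]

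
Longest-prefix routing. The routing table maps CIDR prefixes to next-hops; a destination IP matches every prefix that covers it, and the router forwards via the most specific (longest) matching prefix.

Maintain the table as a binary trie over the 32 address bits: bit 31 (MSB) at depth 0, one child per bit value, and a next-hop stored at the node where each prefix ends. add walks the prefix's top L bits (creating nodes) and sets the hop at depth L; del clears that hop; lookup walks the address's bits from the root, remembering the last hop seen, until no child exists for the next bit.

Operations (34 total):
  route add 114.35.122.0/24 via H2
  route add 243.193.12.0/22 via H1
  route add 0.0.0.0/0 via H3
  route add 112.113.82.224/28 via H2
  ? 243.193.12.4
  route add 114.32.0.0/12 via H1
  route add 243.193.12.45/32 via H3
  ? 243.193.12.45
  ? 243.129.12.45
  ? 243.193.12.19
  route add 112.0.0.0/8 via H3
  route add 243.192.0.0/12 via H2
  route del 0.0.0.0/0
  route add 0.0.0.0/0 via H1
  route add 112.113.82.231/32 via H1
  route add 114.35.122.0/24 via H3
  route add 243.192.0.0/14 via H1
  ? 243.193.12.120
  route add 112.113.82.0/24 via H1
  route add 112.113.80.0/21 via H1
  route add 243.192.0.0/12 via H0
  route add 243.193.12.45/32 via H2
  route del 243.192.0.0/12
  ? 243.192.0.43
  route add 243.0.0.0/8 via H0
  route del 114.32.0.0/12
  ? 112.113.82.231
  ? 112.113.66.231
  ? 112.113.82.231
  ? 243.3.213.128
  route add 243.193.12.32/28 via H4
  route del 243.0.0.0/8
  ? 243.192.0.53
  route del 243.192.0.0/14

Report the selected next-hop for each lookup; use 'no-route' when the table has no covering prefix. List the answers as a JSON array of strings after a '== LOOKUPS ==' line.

Apply in order:
  add 114.35.122.0/24 -> H2 at depth 24
  add 243.193.12.0/22 -> H1 at depth 22
  add 0.0.0.0/0 -> H3 at depth 0
  add 112.113.82.224/28 -> H2 at depth 28
  Q 243.193.12.4: descend 1111001111000001000011 ; hops seen [H3,H1] ; pick H1
  add 114.32.0.0/12 -> H1 at depth 12
  add 243.193.12.45/32 -> H3 at depth 32
  Q 243.193.12.45: descend 11110011110000010000110000101101 ; hops seen [H3,H1,H3] ; pick H3
  Q 243.129.12.45: descend 111100111 ; hops seen [H3] ; pick H3
  Q 243.193.12.19: descend 11110011110000010000110000 ; hops seen [H3,H1] ; pick H1
  add 112.0.0.0/8 -> H3 at depth 8
  add 243.192.0.0/12 -> H2 at depth 12
  - 0.0.0.0/0 clear@0
  add 0.0.0.0/0 -> H1 at depth 0
  add 112.113.82.231/32 -> H1 at depth 32
  add 114.35.122.0/24 -> H3 at depth 24
  add 243.192.0.0/14 -> H1 at depth 14
  Q 243.193.12.120: descend 1111001111000001000011000 ; hops seen [H1,H2,H1,H1] ; pick H1
  add 112.113.82.0/24 -> H1 at depth 24
  add 112.113.80.0/21 -> H1 at depth 21
  add 243.192.0.0/12 -> H0 at depth 12
  add 243.193.12.45/32 -> H2 at depth 32
  - 243.192.0.0/12 clear@12
  Q 243.192.0.43: descend 111100111100000 ; hops seen [H1,H1] ; pick H1
  add 243.0.0.0/8 -> H0 at depth 8
  - 114.32.0.0/12 clear@12
  Q 112.113.82.231: descend 01110000011100010101001011100111 ; hops seen [H1,H3,H1,H1,H2,H1] ; pick H1
  Q 112.113.66.231: descend 0111000001110001010 ; hops seen [H1,H3] ; pick H3
  Q 112.113.82.231: descend 01110000011100010101001011100111 ; hops seen [H1,H3,H1,H1,H2,H1] ; pick H1
  Q 243.3.213.128: descend 11110011 ; hops seen [H1,H0] ; pick H0
  add 243.193.12.32/28 -> H4 at depth 28
  - 243.0.0.0/8 clear@8
  Q 243.192.0.53: descend 111100111100000 ; hops seen [H1,H1] ; pick H1
  - 243.192.0.0/14 clear@14

== LOOKUPS ==
["H1","H3","H3","H1","H1","H1","H1","H3","H1","H0","H1"]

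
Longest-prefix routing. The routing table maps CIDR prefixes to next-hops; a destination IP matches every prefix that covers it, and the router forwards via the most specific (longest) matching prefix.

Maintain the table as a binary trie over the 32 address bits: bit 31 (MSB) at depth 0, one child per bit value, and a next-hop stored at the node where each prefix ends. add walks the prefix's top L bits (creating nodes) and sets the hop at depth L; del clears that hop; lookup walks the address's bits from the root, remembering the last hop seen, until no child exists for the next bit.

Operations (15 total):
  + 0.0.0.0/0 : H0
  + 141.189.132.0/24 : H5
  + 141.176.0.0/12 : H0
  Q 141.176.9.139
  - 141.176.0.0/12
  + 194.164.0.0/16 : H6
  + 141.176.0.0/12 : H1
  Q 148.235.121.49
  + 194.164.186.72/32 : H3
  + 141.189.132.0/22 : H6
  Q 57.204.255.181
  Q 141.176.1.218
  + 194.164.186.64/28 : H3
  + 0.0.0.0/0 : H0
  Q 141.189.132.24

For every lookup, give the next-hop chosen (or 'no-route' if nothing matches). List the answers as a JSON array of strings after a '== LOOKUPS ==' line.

Apply in order:
  add 0.0.0.0/0 -> H0 at depth 0
  add 141.189.132.0/24 -> H5 at depth 24
  add 141.176.0.0/12 -> H0 at depth 12
  Q 141.176.9.139: descend 100011011011 ; hops seen [H0,H0] ; pick H0
  del 141.176.0.0/12 (clear depth 12)
  add 194.164.0.0/16 -> H6 at depth 16
  add 141.176.0.0/12 -> H1 at depth 12
  Q 148.235.121.49: descend 100 ; hops seen [H0] ; pick H0
  add 194.164.186.72/32 -> H3 at depth 32
  add 141.189.132.0/22 -> H6 at depth 22
  Q 57.204.255.181: descend ε ; hops seen [H0] ; pick H0
  Q 141.176.1.218: descend 100011011011 ; hops seen [H0,H1] ; pick H1
  add 194.164.186.64/28 -> H3 at depth 28
  add 0.0.0.0/0 -> H0 at depth 0
  Q 141.189.132.24: descend 100011011011110110000100 ; hops seen [H0,H1,H6,H5] ; pick H5

== LOOKUPS ==
["H0","H0","H0","H1","H5"]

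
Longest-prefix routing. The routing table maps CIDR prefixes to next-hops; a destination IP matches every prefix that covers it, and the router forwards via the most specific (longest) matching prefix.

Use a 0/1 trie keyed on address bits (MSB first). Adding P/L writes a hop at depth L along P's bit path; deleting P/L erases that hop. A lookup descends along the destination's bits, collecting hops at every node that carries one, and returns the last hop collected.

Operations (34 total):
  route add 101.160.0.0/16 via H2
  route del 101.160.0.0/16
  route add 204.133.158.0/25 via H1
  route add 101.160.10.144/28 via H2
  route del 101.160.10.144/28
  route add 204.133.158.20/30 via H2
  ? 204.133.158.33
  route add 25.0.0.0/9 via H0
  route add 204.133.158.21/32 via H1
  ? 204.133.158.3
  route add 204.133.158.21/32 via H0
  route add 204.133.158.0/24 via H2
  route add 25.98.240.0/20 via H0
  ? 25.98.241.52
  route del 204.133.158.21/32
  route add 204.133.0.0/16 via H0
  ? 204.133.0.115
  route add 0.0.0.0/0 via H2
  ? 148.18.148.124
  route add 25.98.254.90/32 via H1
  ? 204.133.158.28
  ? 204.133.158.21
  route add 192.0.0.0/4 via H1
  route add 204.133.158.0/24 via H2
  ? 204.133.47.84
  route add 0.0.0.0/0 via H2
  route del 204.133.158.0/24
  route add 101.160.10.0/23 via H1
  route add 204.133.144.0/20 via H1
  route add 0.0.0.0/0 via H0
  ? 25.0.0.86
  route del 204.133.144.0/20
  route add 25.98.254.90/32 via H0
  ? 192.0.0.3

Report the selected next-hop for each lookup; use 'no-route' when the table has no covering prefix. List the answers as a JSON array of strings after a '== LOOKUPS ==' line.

Trace:
  add 101.160.0.0/16 -> H2 at depth 16
  - 101.160.0.0/16 clear@16
  add 204.133.158.0/25 -> H1 at depth 25
  add 101.160.10.144/28 -> H2 at depth 28
  - 101.160.10.144/28 clear@28
  add 204.133.158.20/30 -> H2 at depth 30
  lookup 204.133.158.33: bits 11001100100001011001111000 walk d0:-→d1:-→d2:-→d3:-→d4:-→d5:-→d6:-→d7:-→d8:-→d9:-→d10:-→d11:-→d12:-→d13:-→d14:-→d15:-→d16:-→d17:-→d18:-→d19:-→d20:-→d21:-→d22:-→d23:-→d24:-→d25:H1→d26:- -> H1
  add 25.0.0.0/9 -> H0 at depth 9
  add 204.133.158.21/32 -> H1 at depth 32
  lookup 204.133.158.3: bits 110011001000010110011110000 walk d0:-→d1:-→d2:-→d3:-→d4:-→d5:-→d6:-→d7:-→d8:-→d9:-→d10:-→d11:-→d12:-→d13:-→d14:-→d15:-→d16:-→d17:-→d18:-→d19:-→d20:-→d21:-→d22:-→d23:-→d24:-→d25:H1→d26:-→d27:- -> H1
  add 204.133.158.21/32 -> H0 at depth 32
  add 204.133.158.0/24 -> H2 at depth 24
  add 25.98.240.0/20 -> H0 at depth 20
  lookup 25.98.241.52: bits 00011001011000101111 walk d0:-→d1:-→d2:-→d3:-→d4:-→d5:-→d6:-→d7:-→d8:-→d9:H0→d10:-→d11:-→d12:-→d13:-→d14:-→d15:-→d16:-→d17:-→d18:-→d19:-→d20:H0 -> H0
  - 204.133.158.21/32 clear@32
  add 204.133.0.0/16 -> H0 at depth 16
  lookup 204.133.0.115: bits 1100110010000101 walk d0:-→d1:-→d2:-→d3:-→d4:-→d5:-→d6:-→d7:-→d8:-→d9:-→d10:-→d11:-→d12:-→d13:-→d14:-→d15:-→d16:H0 -> H0
  add 0.0.0.0/0 -> H2 at depth 0
  lookup 148.18.148.124: bits 1 walk d0:H2→d1:- -> H2
  add 25.98.254.90/32 -> H1 at depth 32
  lookup 204.133.158.28: bits 1100110010000101100111100001 walk d0:H2→d1:-→d2:-→d3:-→d4:-→d5:-→d6:-→d7:-→d8:-→d9:-→d10:-→d11:-→d12:-→d13:-→d14:-→d15:-→d16:H0→d17:-→d18:-→d19:-→d20:-→d21:-→d22:-→d23:-→d24:H2→d25:H1→d26:-→d27:-→d28:- -> H1
  lookup 204.133.158.21: bits 11001100100001011001111000010101 walk d0:H2→d1:-→d2:-→d3:-→d4:-→d5:-→d6:-→d7:-→d8:-→d9:-→d10:-→d11:-→d12:-→d13:-→d14:-→d15:-→d16:H0→d17:-→d18:-→d19:-→d20:-→d21:-→d22:-→d23:-→d24:H2→d25:H1→d26:-→d27:-→d28:-→d29:-→d30:H2→d31:-→d32:- -> H2
  add 192.0.0.0/4 -> H1 at depth 4
  add 204.133.158.0/24 -> H2 at depth 24
  lookup 204.133.47.84: bits 1100110010000101 walk d0:H2→d1:-→d2:-→d3:-→d4:H1→d5:-→d6:-→d7:-→d8:-→d9:-→d10:-→d11:-→d12:-→d13:-→d14:-→d15:-→d16:H0 -> H0
  add 0.0.0.0/0 -> H2 at depth 0
  - 204.133.158.0/24 clear@24
  add 101.160.10.0/23 -> H1 at depth 23
  add 204.133.144.0/20 -> H1 at depth 20
  add 0.0.0.0/0 -> H0 at depth 0
  lookup 25.0.0.86: bits 000110010 walk d0:H0→d1:-→d2:-→d3:-→d4:-→d5:-→d6:-→d7:-→d8:-→d9:H0 -> H0
  - 204.133.144.0/20 clear@20
  add 25.98.254.90/32 -> H0 at depth 32
  lookup 192.0.0.3: bits 1100 walk d0:H0→d1:-→d2:-→d3:-→d4:H1 -> H1

== LOOKUPS ==
["H1","H1","H0","H0","H2","H1","H2","H0","H0","H1"]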